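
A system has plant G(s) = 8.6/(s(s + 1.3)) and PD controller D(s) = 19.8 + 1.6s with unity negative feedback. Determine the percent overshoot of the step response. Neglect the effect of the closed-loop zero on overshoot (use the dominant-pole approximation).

Forward path: (19.8 + 1.6s)·8.6/(s(s+1.3)). The closed-loop characteristic equation is s² + (1.3 + 8.6·1.6)s + 8.6·19.8 = 0.
That is s² + 15.06s + 170.3 = 0, so ω_n = 13.05 rad/s and ζ = 15.06/(2·13.05) = 0.577.
%OS = 100·exp(−πζ/√(1−ζ²)) = 10.9%.

10.9%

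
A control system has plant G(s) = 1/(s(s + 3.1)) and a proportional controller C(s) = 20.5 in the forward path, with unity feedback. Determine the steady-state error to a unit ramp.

0.151

The loop has one pole at the origin (type 1). Velocity error constant K_v = lim_{s→0} s·C(s)G(s) = 20.5·1/3.1 = 6.613.
Steady-state error to a unit ramp: e_ss = 1/K_v = 0.151.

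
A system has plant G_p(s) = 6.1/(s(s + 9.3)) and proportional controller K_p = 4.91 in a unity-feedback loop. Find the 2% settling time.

T_s ≈ 0.86 s

The closed-loop denominator s² + 9.3s + 29.95 gives ω_n = √29.95 = 5.473 and ζ = 9.3/(2ω_n) = 0.8497.
2% settling time T_s ≈ 4/(ζω_n) = 4/4.65 = 0.86 s.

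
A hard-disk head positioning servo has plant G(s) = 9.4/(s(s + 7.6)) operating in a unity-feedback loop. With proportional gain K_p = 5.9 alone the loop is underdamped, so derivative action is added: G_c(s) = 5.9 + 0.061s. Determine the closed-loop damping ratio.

Forward path: (5.9 + 0.061s)·9.4/(s(s+7.6)). The closed-loop characteristic equation is s² + (7.6 + 9.4·0.061)s + 9.4·5.9 = 0.
That is s² + 8.173s + 55.46 = 0, so ω_n = 7.447 rad/s and ζ = 8.173/(2·7.447) = 0.5488.

ζ = 0.549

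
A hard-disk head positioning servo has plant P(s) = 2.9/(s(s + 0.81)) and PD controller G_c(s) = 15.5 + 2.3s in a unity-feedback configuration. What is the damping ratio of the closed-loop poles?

Forward path: (15.5 + 2.3s)·2.9/(s(s+0.81)). The closed-loop characteristic equation is s² + (0.81 + 2.9·2.3)s + 2.9·15.5 = 0.
That is s² + 7.48s + 44.95 = 0, so ω_n = 6.704 rad/s and ζ = 7.48/(2·6.704) = 0.5578.

ζ = 0.558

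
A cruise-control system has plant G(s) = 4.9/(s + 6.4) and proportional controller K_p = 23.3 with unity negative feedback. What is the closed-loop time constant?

τ = 0.00829 s

Closed-loop transfer function: T(s) = K_p·G(s)/(1 + K_p·G(s)) = 114.2/(s + 6.4 + 114.2) = 114.2/(s + 120.6).
Time constant τ = 1/120.6 = 0.00829 s.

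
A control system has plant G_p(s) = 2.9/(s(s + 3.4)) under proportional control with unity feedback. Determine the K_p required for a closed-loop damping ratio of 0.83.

Closed-loop characteristic equation: s² + 3.4s + K_p·2.9 = 0.
So ω_n = √(2.9K_p) and 2ζω_n = 3.4, giving ζ = 3.4/(2√(2.9K_p)).
Setting ζ = 0.83: √(2.9K_p) = 3.4/(2·0.83) = 2.048, so K_p = 4.195/2.9 = 1.45.

K_p = 1.45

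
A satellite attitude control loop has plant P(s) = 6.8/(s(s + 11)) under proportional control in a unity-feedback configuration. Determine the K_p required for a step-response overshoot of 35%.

From %OS = 100·exp(−πζ/√(1−ζ²)) = 35%, ζ = −ln(0.35)/√(π²+ln²(0.35)) = 0.3169.
Characteristic equation s² + 11s + 6.8K_p = 0 gives ζ = 11/(2√(6.8K_p)).
Setting ζ = 0.3169: √(6.8K_p) = 11/(2·0.3169) = 17.35, so K_p = 301.1/6.8 = 44.3.

K_p = 44.3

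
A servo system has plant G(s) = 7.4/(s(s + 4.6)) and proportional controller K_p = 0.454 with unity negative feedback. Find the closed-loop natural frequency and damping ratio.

1 + K_p·G(s) = 0 gives s² + 4.6s + 3.36 = 0.
Matching s² + 2ζω_n s + ω_n²: ω_n = √3.36 = 1.833 rad/s and 2ζω_n = 4.6, so ζ = 4.6/(2·1.833) = 1.25.

ω_n = 1.83 rad/s, ζ = 1.25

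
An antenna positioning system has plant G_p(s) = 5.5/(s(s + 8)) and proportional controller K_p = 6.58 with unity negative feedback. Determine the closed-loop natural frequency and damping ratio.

With unity feedback the closed-loop characteristic equation is s² + 8s + 6.58·5.5 = s² + 8s + 36.19 = 0.
So ω_n² = 36.19 ⇒ ω_n = 6.016 rad/s, and ζ = 8/(2ω_n) = 0.665.

ω_n = 6.02 rad/s, ζ = 0.665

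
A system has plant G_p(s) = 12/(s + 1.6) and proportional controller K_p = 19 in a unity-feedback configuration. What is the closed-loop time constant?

Closed-loop transfer function: T(s) = K_p·G_p(s)/(1 + K_p·G_p(s)) = 228/(s + 1.6 + 228) = 228/(s + 229.6).
Time constant τ = 1/229.6 = 0.00436 s.

τ = 0.00436 s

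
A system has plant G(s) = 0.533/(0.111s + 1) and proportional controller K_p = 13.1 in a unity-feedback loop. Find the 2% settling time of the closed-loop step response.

Closed loop: T(s) = K_p·G/(1+K_p·G) = 6.982/(0.111s + 1 + 6.982), with pole at s = −(1 + 6.982)/0.111 = −71.91.
τ = 1/71.91 = 0.01391 s, so 2% settling time ≈ 4τ = 0.0556 s.

T_s ≈ 0.0556 s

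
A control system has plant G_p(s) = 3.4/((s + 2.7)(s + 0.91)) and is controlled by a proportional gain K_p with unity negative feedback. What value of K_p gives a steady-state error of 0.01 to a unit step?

K_p = 71.5

The loop is type 0, so e_ss(step) = 1/(1 + K_pos) with K_pos = K_p·G_p(0).
G_p(0) = 1.384. Require 1/(1 + K_p·1.384) = 0.01, so 1 + 1.384·K_p = 100.
K_p = (100 − 1)/1.384 = 71.5.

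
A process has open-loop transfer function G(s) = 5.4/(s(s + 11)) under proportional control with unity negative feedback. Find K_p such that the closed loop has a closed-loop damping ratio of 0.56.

K_p = 17.9

Closed-loop characteristic equation: s² + 11s + K_p·5.4 = 0.
So ω_n = √(5.4K_p) and 2ζω_n = 11, giving ζ = 11/(2√(5.4K_p)).
Setting ζ = 0.56: √(5.4K_p) = 11/(2·0.56) = 9.821, so K_p = 96.46/5.4 = 17.9.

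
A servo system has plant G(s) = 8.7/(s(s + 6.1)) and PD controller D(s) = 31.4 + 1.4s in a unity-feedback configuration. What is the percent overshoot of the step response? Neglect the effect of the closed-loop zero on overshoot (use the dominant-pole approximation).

12.4%

Forward path: (31.4 + 1.4s)·8.7/(s(s+6.1)). The closed-loop characteristic equation is s² + (6.1 + 8.7·1.4)s + 8.7·31.4 = 0.
That is s² + 18.28s + 273.2 = 0, so ω_n = 16.53 rad/s and ζ = 18.28/(2·16.53) = 0.553.
%OS = 100·exp(−πζ/√(1−ζ²)) = 12.4%.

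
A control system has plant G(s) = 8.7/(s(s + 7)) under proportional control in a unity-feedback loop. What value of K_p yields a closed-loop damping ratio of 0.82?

K_p = 2.09

Closed-loop characteristic equation: s² + 7s + K_p·8.7 = 0.
So ω_n = √(8.7K_p) and 2ζω_n = 7, giving ζ = 7/(2√(8.7K_p)).
Setting ζ = 0.82: √(8.7K_p) = 7/(2·0.82) = 4.268, so K_p = 18.22/8.7 = 2.09.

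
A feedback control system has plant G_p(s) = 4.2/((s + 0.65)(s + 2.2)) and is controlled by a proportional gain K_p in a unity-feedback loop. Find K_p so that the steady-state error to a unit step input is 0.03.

K_p = 11

Steady-state error for a unit step on this type-0 loop is 1/(1 + K_p·G_p(0)).
G_p(0) = 2.937. Require 1/(1 + K_p·2.937) = 0.03, so 1 + 2.937·K_p = 33.33.
K_p = (33.33 − 1)/2.937 = 11.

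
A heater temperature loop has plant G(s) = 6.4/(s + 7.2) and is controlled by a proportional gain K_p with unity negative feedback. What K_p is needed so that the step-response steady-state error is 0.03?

The loop is type 0, so e_ss(step) = 1/(1 + K_pos) with K_pos = K_p·G(0).
G(0) = 0.8889. Require 1/(1 + K_p·0.8889) = 0.03, so 1 + 0.8889·K_p = 33.33.
K_p = (33.33 − 1)/0.8889 = 36.4.

K_p = 36.4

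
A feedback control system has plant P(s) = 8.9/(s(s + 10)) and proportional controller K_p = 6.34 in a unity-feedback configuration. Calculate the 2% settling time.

T_s ≈ 0.8 s

Closed-loop characteristic equation: s² + 10s + 56.43 = 0, so ω_n = 7.512 rad/s and ζ = 10/(2·7.512) = 0.6656.
2% settling time T_s ≈ 4/(ζω_n) = 4/5 = 0.8 s.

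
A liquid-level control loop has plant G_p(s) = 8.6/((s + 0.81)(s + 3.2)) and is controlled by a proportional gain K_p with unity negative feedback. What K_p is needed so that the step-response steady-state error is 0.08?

K_p = 3.47

For a type-0 loop with proportional control, e_ss = 1/(1 + K_p·G_p(0)).
G_p(0) = 3.318. Require 1/(1 + K_p·3.318) = 0.08, so 1 + 3.318·K_p = 12.5.
K_p = (12.5 − 1)/3.318 = 3.47.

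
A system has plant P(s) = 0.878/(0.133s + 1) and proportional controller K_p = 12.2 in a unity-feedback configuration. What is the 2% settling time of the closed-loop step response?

T_s ≈ 0.0454 s

Closed loop: T(s) = K_p·P/(1+K_p·P) = 10.71/(0.133s + 1 + 10.71), with pole at s = −(1 + 10.71)/0.133 = −88.06.
τ = 1/88.06 = 0.01136 s, so 2% settling time ≈ 4τ = 0.0454 s.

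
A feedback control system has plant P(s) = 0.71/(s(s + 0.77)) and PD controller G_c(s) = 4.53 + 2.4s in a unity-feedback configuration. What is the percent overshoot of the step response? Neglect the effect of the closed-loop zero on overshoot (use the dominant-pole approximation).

5.01%

Forward path: (4.53 + 2.4s)·0.71/(s(s+0.77)). The closed-loop characteristic equation is s² + (0.77 + 0.71·2.4)s + 0.71·4.53 = 0.
That is s² + 2.474s + 3.216 = 0, so ω_n = 1.793 rad/s and ζ = 2.474/(2·1.793) = 0.6897.
%OS = 100·exp(−πζ/√(1−ζ²)) = 5.01%.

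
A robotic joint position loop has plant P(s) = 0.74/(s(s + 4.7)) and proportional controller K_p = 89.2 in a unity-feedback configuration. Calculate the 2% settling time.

From 1 + K_pP(s) = 0: s² + 4.7s + 66.01 = 0 ⇒ ω_n = 8.125, ζ = 0.2892.
2% settling time T_s ≈ 4/(ζω_n) = 4/2.35 = 1.7 s.

T_s ≈ 1.7 s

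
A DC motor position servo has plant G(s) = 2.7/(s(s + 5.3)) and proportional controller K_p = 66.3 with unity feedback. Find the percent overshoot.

53%

The closed-loop denominator s² + 5.3s + 179 gives ω_n = √179 = 13.38 and ζ = 5.3/(2ω_n) = 0.1981.
%OS = 100·exp(−πζ/√(1−ζ²)) = 100·exp(−π·0.1981/√0.9608) = 53%.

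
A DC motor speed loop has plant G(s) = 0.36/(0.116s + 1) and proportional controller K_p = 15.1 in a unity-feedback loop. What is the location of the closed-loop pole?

s = -55.48

Closed loop: T(s) = K_p·G/(1+K_p·G) = 5.436/(0.116s + 1 + 5.436), with pole at s = −(1 + 5.436)/0.116 = −55.48.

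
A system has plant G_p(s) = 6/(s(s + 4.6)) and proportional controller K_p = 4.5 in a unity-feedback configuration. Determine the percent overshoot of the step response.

Closed-loop characteristic equation: s² + 4.6s + 27 = 0, so ω_n = 5.196 rad/s and ζ = 4.6/(2·5.196) = 0.4426.
%OS = 100·exp(−πζ/√(1−ζ²)) = 100·exp(−π·0.4426/√0.8041) = 21.2%.

21.2%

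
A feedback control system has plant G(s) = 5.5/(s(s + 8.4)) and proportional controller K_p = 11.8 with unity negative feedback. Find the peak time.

T_p = 0.457 s

From 1 + K_pG(s) = 0: s² + 8.4s + 64.9 = 0 ⇒ ω_n = 8.056, ζ = 0.5213.
Damped frequency ω_d = ω_n√(1−ζ²) = 6.875 rad/s, so peak time T_p = π/ω_d = 0.457 s.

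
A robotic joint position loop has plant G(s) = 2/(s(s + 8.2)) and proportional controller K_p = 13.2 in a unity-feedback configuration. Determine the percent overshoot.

From 1 + K_pG(s) = 0: s² + 8.2s + 26.4 = 0 ⇒ ω_n = 5.138, ζ = 0.798.
%OS = 100·exp(−πζ/√(1−ζ²)) = 100·exp(−π·0.798/√0.3633) = 1.56%.

1.56%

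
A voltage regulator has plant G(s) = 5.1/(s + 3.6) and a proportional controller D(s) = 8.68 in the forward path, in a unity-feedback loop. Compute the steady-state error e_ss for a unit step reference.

0.0752

The loop is type 0. Static position error constant K_pos = D(0)·G(0) = 8.68·1.417 = 12.3.
Steady-state error to a unit step: e_ss = 1/(1+K_pos) = 1/13.3 = 0.0752.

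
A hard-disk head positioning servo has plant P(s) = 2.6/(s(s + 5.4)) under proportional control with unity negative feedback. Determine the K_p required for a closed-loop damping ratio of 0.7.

K_p = 5.72

Closed-loop characteristic equation: s² + 5.4s + K_p·2.6 = 0.
So ω_n = √(2.6K_p) and 2ζω_n = 5.4, giving ζ = 5.4/(2√(2.6K_p)).
Setting ζ = 0.7: √(2.6K_p) = 5.4/(2·0.7) = 3.857, so K_p = 14.88/2.6 = 5.72.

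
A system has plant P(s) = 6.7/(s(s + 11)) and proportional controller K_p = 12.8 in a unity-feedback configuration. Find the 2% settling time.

T_s ≈ 0.727 s

From 1 + K_pP(s) = 0: s² + 11s + 85.76 = 0 ⇒ ω_n = 9.261, ζ = 0.5939.
2% settling time T_s ≈ 4/(ζω_n) = 4/5.5 = 0.727 s.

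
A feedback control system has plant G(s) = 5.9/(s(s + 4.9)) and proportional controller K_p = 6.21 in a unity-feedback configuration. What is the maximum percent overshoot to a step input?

From 1 + K_pG(s) = 0: s² + 4.9s + 36.64 = 0 ⇒ ω_n = 6.053, ζ = 0.4048.
%OS = 100·exp(−πζ/√(1−ζ²)) = 100·exp(−π·0.4048/√0.8362) = 24.9%.

24.9%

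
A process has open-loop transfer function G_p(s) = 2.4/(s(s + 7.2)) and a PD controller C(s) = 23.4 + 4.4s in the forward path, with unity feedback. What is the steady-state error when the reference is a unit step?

The open loop C(s)G_p(s) has a pole at the origin (type 1), so the static position error constant is infinite and e_ss = 1/(1+∞) = 0.

0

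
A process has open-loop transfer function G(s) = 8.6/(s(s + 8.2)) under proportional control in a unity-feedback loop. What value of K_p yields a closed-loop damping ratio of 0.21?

Closed-loop characteristic equation: s² + 8.2s + K_p·8.6 = 0.
So ω_n = √(8.6K_p) and 2ζω_n = 8.2, giving ζ = 8.2/(2√(8.6K_p)).
Setting ζ = 0.21: √(8.6K_p) = 8.2/(2·0.21) = 19.52, so K_p = 381.2/8.6 = 44.3.

K_p = 44.3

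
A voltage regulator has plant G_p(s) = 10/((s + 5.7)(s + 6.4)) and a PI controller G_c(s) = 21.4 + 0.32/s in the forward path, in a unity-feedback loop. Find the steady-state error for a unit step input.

0

The open loop G_c(s)G_p(s) has a pole at the origin (type 1), so the static position error constant is infinite and e_ss = 1/(1+∞) = 0.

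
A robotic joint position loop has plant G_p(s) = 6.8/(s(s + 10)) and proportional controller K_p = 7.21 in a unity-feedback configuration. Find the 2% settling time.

T_s ≈ 0.8 s

From 1 + K_pG_p(s) = 0: s² + 10s + 49.03 = 0 ⇒ ω_n = 7.002, ζ = 0.7141.
2% settling time T_s ≈ 4/(ζω_n) = 4/5 = 0.8 s.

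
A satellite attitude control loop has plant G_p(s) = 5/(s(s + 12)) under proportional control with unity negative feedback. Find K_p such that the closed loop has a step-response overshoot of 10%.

From %OS = 100·exp(−πζ/√(1−ζ²)) = 10%, ζ = −ln(0.1)/√(π²+ln²(0.1)) = 0.5912.
Characteristic equation s² + 12s + 5K_p = 0 gives ζ = 12/(2√(5K_p)).
Setting ζ = 0.5912: √(5K_p) = 12/(2·0.5912) = 10.15, so K_p = 103/5 = 20.6.

K_p = 20.6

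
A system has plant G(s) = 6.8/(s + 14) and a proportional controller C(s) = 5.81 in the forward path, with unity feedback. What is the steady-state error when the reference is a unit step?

0.262

The loop is type 0. Static position error constant K_pos = C(0)·G(0) = 5.81·0.4857 = 2.822.
Steady-state error to a unit step: e_ss = 1/(1+K_pos) = 1/3.822 = 0.262.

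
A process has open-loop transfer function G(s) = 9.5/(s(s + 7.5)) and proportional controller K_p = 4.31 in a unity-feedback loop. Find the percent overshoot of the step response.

The closed-loop denominator s² + 7.5s + 40.94 gives ω_n = √40.94 = 6.399 and ζ = 7.5/(2ω_n) = 0.586.
%OS = 100·exp(−πζ/√(1−ζ²)) = 100·exp(−π·0.586/√0.6566) = 10.3%.

10.3%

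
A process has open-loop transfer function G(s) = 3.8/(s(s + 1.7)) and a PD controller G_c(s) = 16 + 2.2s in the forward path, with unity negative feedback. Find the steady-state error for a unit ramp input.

0.028

The loop has one pole at the origin (type 1). Velocity error constant K_v = lim_{s→0} s·G_c(s)G(s) = 16·3.8/1.7 = 35.76.
Steady-state error to a unit ramp: e_ss = 1/K_v = 0.028.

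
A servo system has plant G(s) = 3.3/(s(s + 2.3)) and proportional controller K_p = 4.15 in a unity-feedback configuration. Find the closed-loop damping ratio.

With unity feedback the closed-loop characteristic equation is s² + 2.3s + 4.15·3.3 = s² + 2.3s + 13.7 = 0.
So ω_n² = 13.7 ⇒ ω_n = 3.701 rad/s, and ζ = 2.3/(2ω_n) = 0.311.

ζ = 0.311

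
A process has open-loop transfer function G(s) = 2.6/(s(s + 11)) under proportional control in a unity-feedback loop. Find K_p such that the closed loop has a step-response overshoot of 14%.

From %OS = 100·exp(−πζ/√(1−ζ²)) = 14%, ζ = −ln(0.14)/√(π²+ln²(0.14)) = 0.5305.
Characteristic equation s² + 11s + 2.6K_p = 0 gives ζ = 11/(2√(2.6K_p)).
Setting ζ = 0.5305: √(2.6K_p) = 11/(2·0.5305) = 10.37, so K_p = 107.5/2.6 = 41.3.

K_p = 41.3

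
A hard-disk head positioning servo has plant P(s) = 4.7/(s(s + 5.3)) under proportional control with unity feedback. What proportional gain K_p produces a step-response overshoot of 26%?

From %OS = 100·exp(−πζ/√(1−ζ²)) = 26%, ζ = −ln(0.26)/√(π²+ln²(0.26)) = 0.3941.
Characteristic equation s² + 5.3s + 4.7K_p = 0 gives ζ = 5.3/(2√(4.7K_p)).
Setting ζ = 0.3941: √(4.7K_p) = 5.3/(2·0.3941) = 6.724, so K_p = 45.22/4.7 = 9.62.

K_p = 9.62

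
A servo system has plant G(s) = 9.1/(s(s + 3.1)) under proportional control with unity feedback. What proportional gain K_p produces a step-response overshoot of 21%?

From %OS = 100·exp(−πζ/√(1−ζ²)) = 21%, ζ = −ln(0.21)/√(π²+ln²(0.21)) = 0.4449.
Characteristic equation s² + 3.1s + 9.1K_p = 0 gives ζ = 3.1/(2√(9.1K_p)).
Setting ζ = 0.4449: √(9.1K_p) = 3.1/(2·0.4449) = 3.484, so K_p = 12.14/9.1 = 1.33.

K_p = 1.33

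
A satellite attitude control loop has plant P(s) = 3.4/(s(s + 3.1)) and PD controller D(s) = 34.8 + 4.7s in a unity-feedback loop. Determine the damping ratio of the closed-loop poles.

ζ = 0.877

Forward path: (34.8 + 4.7s)·3.4/(s(s+3.1)). The closed-loop characteristic equation is s² + (3.1 + 3.4·4.7)s + 3.4·34.8 = 0.
That is s² + 19.08s + 118.3 = 0, so ω_n = 10.88 rad/s and ζ = 19.08/(2·10.88) = 0.877.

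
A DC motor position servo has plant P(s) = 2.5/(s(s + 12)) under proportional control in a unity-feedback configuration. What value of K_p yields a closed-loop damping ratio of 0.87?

K_p = 19

Closed-loop characteristic equation: s² + 12s + K_p·2.5 = 0.
So ω_n = √(2.5K_p) and 2ζω_n = 12, giving ζ = 12/(2√(2.5K_p)).
Setting ζ = 0.87: √(2.5K_p) = 12/(2·0.87) = 6.897, so K_p = 47.56/2.5 = 19.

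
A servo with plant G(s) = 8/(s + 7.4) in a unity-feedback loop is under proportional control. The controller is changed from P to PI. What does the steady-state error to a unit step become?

Adding integral action puts a pole at s = 0 in the forward path, raising the system type to 1; a type-1 loop has zero steady-state error to a step.

0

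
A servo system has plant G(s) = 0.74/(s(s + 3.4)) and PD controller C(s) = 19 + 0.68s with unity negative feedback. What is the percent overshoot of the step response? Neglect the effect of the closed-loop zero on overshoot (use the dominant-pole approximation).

14.7%

Forward path: (19 + 0.68s)·0.74/(s(s+3.4)). The closed-loop characteristic equation is s² + (3.4 + 0.74·0.68)s + 0.74·19 = 0.
That is s² + 3.903s + 14.06 = 0, so ω_n = 3.75 rad/s and ζ = 3.903/(2·3.75) = 0.5205.
%OS = 100·exp(−πζ/√(1−ζ²)) = 14.7%.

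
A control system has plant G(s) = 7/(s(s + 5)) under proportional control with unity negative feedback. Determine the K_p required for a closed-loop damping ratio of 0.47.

Closed-loop characteristic equation: s² + 5s + K_p·7 = 0.
So ω_n = √(7K_p) and 2ζω_n = 5, giving ζ = 5/(2√(7K_p)).
Setting ζ = 0.47: √(7K_p) = 5/(2·0.47) = 5.319, so K_p = 28.29/7 = 4.04.

K_p = 4.04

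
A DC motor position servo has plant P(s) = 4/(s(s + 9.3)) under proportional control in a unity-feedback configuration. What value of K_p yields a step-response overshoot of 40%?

From %OS = 100·exp(−πζ/√(1−ζ²)) = 40%, ζ = −ln(0.4)/√(π²+ln²(0.4)) = 0.28.
Characteristic equation s² + 9.3s + 4K_p = 0 gives ζ = 9.3/(2√(4K_p)).
Setting ζ = 0.28: √(4K_p) = 9.3/(2·0.28) = 16.61, so K_p = 275.8/4 = 69.

K_p = 69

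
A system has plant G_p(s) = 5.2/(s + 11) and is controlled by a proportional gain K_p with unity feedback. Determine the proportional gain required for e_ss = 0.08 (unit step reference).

K_p = 24.3

Steady-state error for a unit step on this type-0 loop is 1/(1 + K_p·G_p(0)).
G_p(0) = 0.4727. Require 1/(1 + K_p·0.4727) = 0.08, so 1 + 0.4727·K_p = 12.5.
K_p = (12.5 − 1)/0.4727 = 24.3.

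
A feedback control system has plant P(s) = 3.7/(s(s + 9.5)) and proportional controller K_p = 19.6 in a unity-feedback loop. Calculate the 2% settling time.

From 1 + K_pP(s) = 0: s² + 9.5s + 72.52 = 0 ⇒ ω_n = 8.516, ζ = 0.5578.
2% settling time T_s ≈ 4/(ζω_n) = 4/4.75 = 0.842 s.

T_s ≈ 0.842 s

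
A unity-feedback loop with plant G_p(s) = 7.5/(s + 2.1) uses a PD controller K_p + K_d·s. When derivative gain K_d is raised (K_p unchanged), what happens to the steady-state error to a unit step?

unchanged

At s = 0 the derivative term contributes nothing: C(0) = K_p regardless of K_d, so K_pos = K_p·G_p(0) and e_ss are unchanged.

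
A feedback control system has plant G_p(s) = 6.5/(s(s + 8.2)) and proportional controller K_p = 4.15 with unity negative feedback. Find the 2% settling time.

T_s ≈ 0.976 s

Closed-loop characteristic equation: s² + 8.2s + 26.98 = 0, so ω_n = 5.194 rad/s and ζ = 8.2/(2·5.194) = 0.7894.
2% settling time T_s ≈ 4/(ζω_n) = 4/4.1 = 0.976 s.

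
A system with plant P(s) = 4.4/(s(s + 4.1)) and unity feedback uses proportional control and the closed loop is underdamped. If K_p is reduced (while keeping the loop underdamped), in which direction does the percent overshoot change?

ζ = 4.1/(2√(4.4K_p)) rises as K_p falls; higher damping means less overshoot.

decrease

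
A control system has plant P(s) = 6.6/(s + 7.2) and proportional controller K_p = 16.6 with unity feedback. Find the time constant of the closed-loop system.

τ = 0.00856 s

Closed-loop transfer function: T(s) = K_p·P(s)/(1 + K_p·P(s)) = 109.6/(s + 7.2 + 109.6) = 109.6/(s + 116.8).
Time constant τ = 1/116.8 = 0.00856 s.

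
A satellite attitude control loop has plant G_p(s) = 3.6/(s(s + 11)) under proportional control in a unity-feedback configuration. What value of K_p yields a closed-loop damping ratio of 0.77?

Closed-loop characteristic equation: s² + 11s + K_p·3.6 = 0.
So ω_n = √(3.6K_p) and 2ζω_n = 11, giving ζ = 11/(2√(3.6K_p)).
Setting ζ = 0.77: √(3.6K_p) = 11/(2·0.77) = 7.143, so K_p = 51.02/3.6 = 14.2.

K_p = 14.2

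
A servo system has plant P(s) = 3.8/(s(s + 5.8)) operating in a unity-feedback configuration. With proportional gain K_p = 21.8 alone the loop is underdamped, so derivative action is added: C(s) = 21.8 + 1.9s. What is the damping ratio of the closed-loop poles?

ζ = 0.715

Forward path: (21.8 + 1.9s)·3.8/(s(s+5.8)). The closed-loop characteristic equation is s² + (5.8 + 3.8·1.9)s + 3.8·21.8 = 0.
That is s² + 13.02s + 82.84 = 0, so ω_n = 9.102 rad/s and ζ = 13.02/(2·9.102) = 0.7153.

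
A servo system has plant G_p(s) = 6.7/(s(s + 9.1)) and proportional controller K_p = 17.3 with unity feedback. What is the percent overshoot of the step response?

Closed-loop characteristic equation: s² + 9.1s + 115.9 = 0, so ω_n = 10.77 rad/s and ζ = 9.1/(2·10.77) = 0.4226.
%OS = 100·exp(−πζ/√(1−ζ²)) = 100·exp(−π·0.4226/√0.8214) = 23.1%.

23.1%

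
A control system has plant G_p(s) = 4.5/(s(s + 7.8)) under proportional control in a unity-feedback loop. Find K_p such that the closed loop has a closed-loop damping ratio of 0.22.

K_p = 69.8

Closed-loop characteristic equation: s² + 7.8s + K_p·4.5 = 0.
So ω_n = √(4.5K_p) and 2ζω_n = 7.8, giving ζ = 7.8/(2√(4.5K_p)).
Setting ζ = 0.22: √(4.5K_p) = 7.8/(2·0.22) = 17.73, so K_p = 314.3/4.5 = 69.8.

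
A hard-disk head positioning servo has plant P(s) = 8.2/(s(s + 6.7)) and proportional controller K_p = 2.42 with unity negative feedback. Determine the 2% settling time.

The closed-loop denominator s² + 6.7s + 19.84 gives ω_n = √19.84 = 4.455 and ζ = 6.7/(2ω_n) = 0.752.
2% settling time T_s ≈ 4/(ζω_n) = 4/3.35 = 1.19 s.

T_s ≈ 1.19 s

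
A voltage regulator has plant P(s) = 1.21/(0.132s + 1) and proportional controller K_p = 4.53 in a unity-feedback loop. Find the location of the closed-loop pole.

s = -49.1

Closed loop: T(s) = K_p·P/(1+K_p·P) = 5.481/(0.132s + 1 + 5.481), with pole at s = −(1 + 5.481)/0.132 = −49.1.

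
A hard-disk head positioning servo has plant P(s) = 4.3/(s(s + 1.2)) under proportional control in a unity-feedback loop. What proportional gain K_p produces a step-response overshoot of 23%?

From %OS = 100·exp(−πζ/√(1−ζ²)) = 23%, ζ = −ln(0.23)/√(π²+ln²(0.23)) = 0.4237.
Characteristic equation s² + 1.2s + 4.3K_p = 0 gives ζ = 1.2/(2√(4.3K_p)).
Setting ζ = 0.4237: √(4.3K_p) = 1.2/(2·0.4237) = 1.416, so K_p = 2.005/4.3 = 0.466.

K_p = 0.466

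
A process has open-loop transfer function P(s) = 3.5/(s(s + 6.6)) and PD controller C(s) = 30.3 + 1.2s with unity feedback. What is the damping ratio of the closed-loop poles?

ζ = 0.524

Forward path: (30.3 + 1.2s)·3.5/(s(s+6.6)). The closed-loop characteristic equation is s² + (6.6 + 3.5·1.2)s + 3.5·30.3 = 0.
That is s² + 10.8s + 106 = 0, so ω_n = 10.3 rad/s and ζ = 10.8/(2·10.3) = 0.5244.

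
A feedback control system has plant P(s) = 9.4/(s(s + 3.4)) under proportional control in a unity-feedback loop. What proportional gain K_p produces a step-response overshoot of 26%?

From %OS = 100·exp(−πζ/√(1−ζ²)) = 26%, ζ = −ln(0.26)/√(π²+ln²(0.26)) = 0.3941.
Characteristic equation s² + 3.4s + 9.4K_p = 0 gives ζ = 3.4/(2√(9.4K_p)).
Setting ζ = 0.3941: √(9.4K_p) = 3.4/(2·0.3941) = 4.314, so K_p = 18.61/9.4 = 1.98.

K_p = 1.98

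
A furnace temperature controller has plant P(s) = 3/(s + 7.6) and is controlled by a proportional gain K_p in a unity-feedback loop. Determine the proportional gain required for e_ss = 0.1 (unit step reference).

The loop is type 0, so e_ss(step) = 1/(1 + K_pos) with K_pos = K_p·P(0).
P(0) = 0.3947. Require 1/(1 + K_p·0.3947) = 0.1, so 1 + 0.3947·K_p = 10.
K_p = (10 − 1)/0.3947 = 22.8.

K_p = 22.8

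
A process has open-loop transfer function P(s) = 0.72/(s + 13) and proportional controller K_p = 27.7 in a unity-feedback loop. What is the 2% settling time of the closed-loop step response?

Closed-loop transfer function: T(s) = K_p·P(s)/(1 + K_p·P(s)) = 19.94/(s + 13 + 19.94) = 19.94/(s + 32.94).
Time constant τ = 1/32.94 = 0.03035 s, so the 2% settling time is about 4τ = 0.121 s.

T_s ≈ 0.121 s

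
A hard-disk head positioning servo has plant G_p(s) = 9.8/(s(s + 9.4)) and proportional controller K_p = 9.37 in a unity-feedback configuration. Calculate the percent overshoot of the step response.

17.1%

The closed-loop denominator s² + 9.4s + 91.83 gives ω_n = √91.83 = 9.583 and ζ = 9.4/(2ω_n) = 0.4905.
%OS = 100·exp(−πζ/√(1−ζ²)) = 100·exp(−π·0.4905/√0.7594) = 17.1%.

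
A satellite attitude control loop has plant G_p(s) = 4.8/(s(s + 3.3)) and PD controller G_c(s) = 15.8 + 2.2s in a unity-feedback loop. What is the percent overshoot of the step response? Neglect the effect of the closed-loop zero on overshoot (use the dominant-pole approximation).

Forward path: (15.8 + 2.2s)·4.8/(s(s+3.3)). The closed-loop characteristic equation is s² + (3.3 + 4.8·2.2)s + 4.8·15.8 = 0.
That is s² + 13.86s + 75.84 = 0, so ω_n = 8.709 rad/s and ζ = 13.86/(2·8.709) = 0.7958.
%OS = 100·exp(−πζ/√(1−ζ²)) = 1.61%.

1.61%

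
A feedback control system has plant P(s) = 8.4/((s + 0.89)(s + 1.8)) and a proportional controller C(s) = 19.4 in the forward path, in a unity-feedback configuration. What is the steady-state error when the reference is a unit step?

The loop is type 0. Static position error constant K_pos = C(0)·P(0) = 19.4·5.243 = 101.7.
Steady-state error to a unit step: e_ss = 1/(1+K_pos) = 1/102.7 = 0.00973.

0.00973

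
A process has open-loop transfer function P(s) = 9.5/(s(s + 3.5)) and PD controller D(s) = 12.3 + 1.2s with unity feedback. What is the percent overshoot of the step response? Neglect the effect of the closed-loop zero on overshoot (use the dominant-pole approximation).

Forward path: (12.3 + 1.2s)·9.5/(s(s+3.5)). The closed-loop characteristic equation is s² + (3.5 + 9.5·1.2)s + 9.5·12.3 = 0.
That is s² + 14.9s + 116.9 = 0, so ω_n = 10.81 rad/s and ζ = 14.9/(2·10.81) = 0.6892.
%OS = 100·exp(−πζ/√(1−ζ²)) = 5.04%.

5.04%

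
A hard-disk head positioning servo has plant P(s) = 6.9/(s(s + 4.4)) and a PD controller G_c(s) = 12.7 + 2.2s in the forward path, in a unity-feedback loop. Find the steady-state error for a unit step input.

0

The open loop G_c(s)P(s) has a pole at the origin (type 1), so the static position error constant is infinite and e_ss = 1/(1+∞) = 0.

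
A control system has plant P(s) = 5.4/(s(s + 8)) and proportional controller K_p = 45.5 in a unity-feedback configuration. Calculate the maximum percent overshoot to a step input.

Closed-loop characteristic equation: s² + 8s + 245.7 = 0, so ω_n = 15.67 rad/s and ζ = 8/(2·15.67) = 0.2552.
%OS = 100·exp(−πζ/√(1−ζ²)) = 100·exp(−π·0.2552/√0.9349) = 43.6%.

43.6%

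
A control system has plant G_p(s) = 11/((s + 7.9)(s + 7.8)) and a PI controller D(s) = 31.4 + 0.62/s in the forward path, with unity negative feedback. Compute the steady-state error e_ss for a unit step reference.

The open loop D(s)G_p(s) has a pole at the origin (type 1), so the static position error constant is infinite and e_ss = 1/(1+∞) = 0.

0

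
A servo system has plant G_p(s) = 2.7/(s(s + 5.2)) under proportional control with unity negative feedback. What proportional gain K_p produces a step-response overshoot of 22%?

K_p = 13.3

From %OS = 100·exp(−πζ/√(1−ζ²)) = 22%, ζ = −ln(0.22)/√(π²+ln²(0.22)) = 0.4342.
Characteristic equation s² + 5.2s + 2.7K_p = 0 gives ζ = 5.2/(2√(2.7K_p)).
Setting ζ = 0.4342: √(2.7K_p) = 5.2/(2·0.4342) = 5.988, so K_p = 35.86/2.7 = 13.3.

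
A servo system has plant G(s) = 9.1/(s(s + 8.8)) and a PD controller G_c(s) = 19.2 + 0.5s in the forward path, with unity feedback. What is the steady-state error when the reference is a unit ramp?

0.0504

The loop has one pole at the origin (type 1). Velocity error constant K_v = lim_{s→0} s·G_c(s)G(s) = 19.2·9.1/8.8 = 19.85.
Steady-state error to a unit ramp: e_ss = 1/K_v = 0.0504.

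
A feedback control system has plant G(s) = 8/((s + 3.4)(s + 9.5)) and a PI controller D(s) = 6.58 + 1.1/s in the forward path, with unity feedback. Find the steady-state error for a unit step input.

0

The open loop D(s)G(s) has a pole at the origin (type 1), so the static position error constant is infinite and e_ss = 1/(1+∞) = 0.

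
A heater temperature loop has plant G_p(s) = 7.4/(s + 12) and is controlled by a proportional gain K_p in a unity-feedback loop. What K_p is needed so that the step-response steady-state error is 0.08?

For a type-0 loop with proportional control, e_ss = 1/(1 + K_p·G_p(0)).
G_p(0) = 0.6167. Require 1/(1 + K_p·0.6167) = 0.08, so 1 + 0.6167·K_p = 12.5.
K_p = (12.5 − 1)/0.6167 = 18.6.

K_p = 18.6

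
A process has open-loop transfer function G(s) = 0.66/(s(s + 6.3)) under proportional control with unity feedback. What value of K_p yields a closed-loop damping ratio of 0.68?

K_p = 32.5

Closed-loop characteristic equation: s² + 6.3s + K_p·0.66 = 0.
So ω_n = √(0.66K_p) and 2ζω_n = 6.3, giving ζ = 6.3/(2√(0.66K_p)).
Setting ζ = 0.68: √(0.66K_p) = 6.3/(2·0.68) = 4.632, so K_p = 21.46/0.66 = 32.5.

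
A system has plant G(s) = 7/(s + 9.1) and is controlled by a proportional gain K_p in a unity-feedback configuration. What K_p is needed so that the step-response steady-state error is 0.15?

The loop is type 0, so e_ss(step) = 1/(1 + K_pos) with K_pos = K_p·G(0).
G(0) = 0.7692. Require 1/(1 + K_p·0.7692) = 0.15, so 1 + 0.7692·K_p = 6.667.
K_p = (6.667 − 1)/0.7692 = 7.37.

K_p = 7.37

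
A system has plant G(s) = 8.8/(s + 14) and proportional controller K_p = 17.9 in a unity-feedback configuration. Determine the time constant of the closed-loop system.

τ = 0.00583 s

Closed-loop transfer function: T(s) = K_p·G(s)/(1 + K_p·G(s)) = 157.5/(s + 14 + 157.5) = 157.5/(s + 171.5).
Time constant τ = 1/171.5 = 0.00583 s.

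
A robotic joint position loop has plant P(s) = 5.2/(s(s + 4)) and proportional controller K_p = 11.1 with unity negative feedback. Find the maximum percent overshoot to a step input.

Closed-loop characteristic equation: s² + 4s + 57.72 = 0, so ω_n = 7.597 rad/s and ζ = 4/(2·7.597) = 0.2632.
%OS = 100·exp(−πζ/√(1−ζ²)) = 100·exp(−π·0.2632/√0.9307) = 42.4%.

42.4%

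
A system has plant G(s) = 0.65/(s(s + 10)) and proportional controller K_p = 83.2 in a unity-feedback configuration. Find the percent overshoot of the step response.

5.43%

Closed-loop characteristic equation: s² + 10s + 54.08 = 0, so ω_n = 7.354 rad/s and ζ = 10/(2·7.354) = 0.6799.
%OS = 100·exp(−πζ/√(1−ζ²)) = 100·exp(−π·0.6799/√0.5377) = 5.43%.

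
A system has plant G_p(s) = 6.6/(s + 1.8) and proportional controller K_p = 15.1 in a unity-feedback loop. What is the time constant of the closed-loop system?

τ = 0.00986 s

Closed-loop transfer function: T(s) = K_p·G_p(s)/(1 + K_p·G_p(s)) = 99.66/(s + 1.8 + 99.66) = 99.66/(s + 101.5).
Time constant τ = 1/101.5 = 0.00986 s.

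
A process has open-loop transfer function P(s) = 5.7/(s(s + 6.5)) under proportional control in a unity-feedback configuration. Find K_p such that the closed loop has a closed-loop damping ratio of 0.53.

K_p = 6.6

Closed-loop characteristic equation: s² + 6.5s + K_p·5.7 = 0.
So ω_n = √(5.7K_p) and 2ζω_n = 6.5, giving ζ = 6.5/(2√(5.7K_p)).
Setting ζ = 0.53: √(5.7K_p) = 6.5/(2·0.53) = 6.132, so K_p = 37.6/5.7 = 6.6.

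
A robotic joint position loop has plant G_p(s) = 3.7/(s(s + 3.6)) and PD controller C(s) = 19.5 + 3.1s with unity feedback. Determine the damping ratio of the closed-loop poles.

ζ = 0.887

Forward path: (19.5 + 3.1s)·3.7/(s(s+3.6)). The closed-loop characteristic equation is s² + (3.6 + 3.7·3.1)s + 3.7·19.5 = 0.
That is s² + 15.07s + 72.15 = 0, so ω_n = 8.494 rad/s and ζ = 15.07/(2·8.494) = 0.8871.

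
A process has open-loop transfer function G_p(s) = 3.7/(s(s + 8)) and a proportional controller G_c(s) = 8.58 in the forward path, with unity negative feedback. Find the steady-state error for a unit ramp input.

0.252

The loop has one pole at the origin (type 1). Velocity error constant K_v = lim_{s→0} s·G_c(s)G_p(s) = 8.58·3.7/8 = 3.968.
Steady-state error to a unit ramp: e_ss = 1/K_v = 0.252.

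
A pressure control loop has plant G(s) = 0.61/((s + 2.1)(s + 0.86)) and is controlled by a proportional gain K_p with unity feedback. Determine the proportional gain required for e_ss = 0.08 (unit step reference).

For a type-0 loop with proportional control, e_ss = 1/(1 + K_p·G(0)).
G(0) = 0.3378. Require 1/(1 + K_p·0.3378) = 0.08, so 1 + 0.3378·K_p = 12.5.
K_p = (12.5 − 1)/0.3378 = 34.

K_p = 34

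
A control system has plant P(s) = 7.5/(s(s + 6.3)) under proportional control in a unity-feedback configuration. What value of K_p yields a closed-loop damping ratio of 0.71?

K_p = 2.62

Closed-loop characteristic equation: s² + 6.3s + K_p·7.5 = 0.
So ω_n = √(7.5K_p) and 2ζω_n = 6.3, giving ζ = 6.3/(2√(7.5K_p)).
Setting ζ = 0.71: √(7.5K_p) = 6.3/(2·0.71) = 4.437, so K_p = 19.68/7.5 = 2.62.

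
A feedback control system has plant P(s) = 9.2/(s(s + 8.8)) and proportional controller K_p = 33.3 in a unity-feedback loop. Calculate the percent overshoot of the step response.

From 1 + K_pP(s) = 0: s² + 8.8s + 306.4 = 0 ⇒ ω_n = 17.5, ζ = 0.2514.
%OS = 100·exp(−πζ/√(1−ζ²)) = 100·exp(−π·0.2514/√0.9368) = 44.2%.

44.2%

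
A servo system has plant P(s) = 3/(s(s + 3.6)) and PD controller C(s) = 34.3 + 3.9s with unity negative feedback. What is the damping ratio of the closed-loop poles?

Forward path: (34.3 + 3.9s)·3/(s(s+3.6)). The closed-loop characteristic equation is s² + (3.6 + 3·3.9)s + 3·34.3 = 0.
That is s² + 15.3s + 102.9 = 0, so ω_n = 10.14 rad/s and ζ = 15.3/(2·10.14) = 0.7541.

ζ = 0.754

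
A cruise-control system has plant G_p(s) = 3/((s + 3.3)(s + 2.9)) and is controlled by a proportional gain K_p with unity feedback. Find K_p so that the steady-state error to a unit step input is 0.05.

K_p = 60.6

For a type-0 loop with proportional control, e_ss = 1/(1 + K_p·G_p(0)).
G_p(0) = 0.3135. Require 1/(1 + K_p·0.3135) = 0.05, so 1 + 0.3135·K_p = 20.
K_p = (20 − 1)/0.3135 = 60.6.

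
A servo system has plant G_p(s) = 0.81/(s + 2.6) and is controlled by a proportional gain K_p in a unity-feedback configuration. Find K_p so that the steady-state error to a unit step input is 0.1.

For a type-0 loop with proportional control, e_ss = 1/(1 + K_p·G_p(0)).
G_p(0) = 0.3115. Require 1/(1 + K_p·0.3115) = 0.1, so 1 + 0.3115·K_p = 10.
K_p = (10 − 1)/0.3115 = 28.9.

K_p = 28.9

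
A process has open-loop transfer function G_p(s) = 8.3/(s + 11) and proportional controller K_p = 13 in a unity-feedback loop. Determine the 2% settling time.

Closed-loop transfer function: T(s) = K_p·G_p(s)/(1 + K_p·G_p(s)) = 107.9/(s + 11 + 107.9) = 107.9/(s + 118.9).
Time constant τ = 1/118.9 = 0.00841 s, so the 2% settling time is about 4τ = 0.0336 s.

T_s ≈ 0.0336 s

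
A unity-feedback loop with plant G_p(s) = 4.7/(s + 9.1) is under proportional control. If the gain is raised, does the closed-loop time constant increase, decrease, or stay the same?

decrease

Closed-loop pole is at s = −(9.1+K_p·4.7); larger K_p moves it further left, so τ = 1/(9.1+K_p·4.7) decreases.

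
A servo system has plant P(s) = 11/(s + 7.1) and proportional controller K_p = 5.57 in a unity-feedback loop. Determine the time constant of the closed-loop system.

τ = 0.0146 s

Closed-loop transfer function: T(s) = K_p·P(s)/(1 + K_p·P(s)) = 61.27/(s + 7.1 + 61.27) = 61.27/(s + 68.37).
Time constant τ = 1/68.37 = 0.0146 s.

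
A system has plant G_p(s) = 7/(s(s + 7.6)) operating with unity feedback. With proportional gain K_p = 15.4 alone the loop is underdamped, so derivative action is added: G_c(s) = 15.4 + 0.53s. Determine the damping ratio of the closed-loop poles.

Forward path: (15.4 + 0.53s)·7/(s(s+7.6)). The closed-loop characteristic equation is s² + (7.6 + 7·0.53)s + 7·15.4 = 0.
That is s² + 11.31s + 107.8 = 0, so ω_n = 10.38 rad/s and ζ = 11.31/(2·10.38) = 0.5447.

ζ = 0.545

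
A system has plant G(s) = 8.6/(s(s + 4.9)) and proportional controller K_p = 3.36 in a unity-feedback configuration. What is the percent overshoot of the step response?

The closed-loop denominator s² + 4.9s + 28.9 gives ω_n = √28.9 = 5.375 and ζ = 4.9/(2ω_n) = 0.4558.
%OS = 100·exp(−πζ/√(1−ζ²)) = 100·exp(−π·0.4558/√0.7923) = 20%.

20%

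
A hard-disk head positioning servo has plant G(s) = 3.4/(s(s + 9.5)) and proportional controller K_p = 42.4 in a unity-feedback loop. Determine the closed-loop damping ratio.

The closed-loop denominator is s(s+9.5) + 42.4·3.4 = s² + 9.5s + 144.2.
Matching s² + 2ζω_n s + ω_n²: ω_n = √144.2 = 12.01 rad/s and 2ζω_n = 9.5, so ζ = 9.5/(2·12.01) = 0.396.

ζ = 0.396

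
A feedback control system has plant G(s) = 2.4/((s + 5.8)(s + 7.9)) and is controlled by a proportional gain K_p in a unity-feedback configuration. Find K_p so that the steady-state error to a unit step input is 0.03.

Steady-state error for a unit step on this type-0 loop is 1/(1 + K_p·G(0)).
G(0) = 0.05238. Require 1/(1 + K_p·0.05238) = 0.03, so 1 + 0.05238·K_p = 33.33.
K_p = (33.33 − 1)/0.05238 = 617.

K_p = 617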